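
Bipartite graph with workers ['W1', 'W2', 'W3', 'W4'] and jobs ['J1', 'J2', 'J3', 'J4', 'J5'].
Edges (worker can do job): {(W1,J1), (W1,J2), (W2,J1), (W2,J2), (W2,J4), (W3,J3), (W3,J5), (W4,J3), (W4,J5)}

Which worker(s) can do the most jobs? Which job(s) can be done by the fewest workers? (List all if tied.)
Most versatile: W2 (3 jobs); Least covered: J4 (1 workers)

Worker degrees (jobs they can do): W1:2, W2:3, W3:2, W4:2
Job degrees (workers who can do it): J1:2, J2:2, J3:2, J4:1, J5:2

Maximum worker degree is 3, achieved by: W2
Minimum job degree is 1, achieved by: J4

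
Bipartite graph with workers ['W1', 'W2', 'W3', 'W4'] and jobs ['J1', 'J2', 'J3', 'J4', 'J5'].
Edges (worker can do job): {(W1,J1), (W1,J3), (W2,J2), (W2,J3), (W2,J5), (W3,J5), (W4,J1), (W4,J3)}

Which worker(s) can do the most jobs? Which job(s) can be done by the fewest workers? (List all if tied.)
Most versatile: W2 (3 jobs); Least covered: J4 (0 workers)

Worker degrees (jobs they can do): W1:2, W2:3, W3:1, W4:2
Job degrees (workers who can do it): J1:2, J2:1, J3:3, J4:0, J5:2

Maximum worker degree is 3, achieved by: W2
Minimum job degree is 0, achieved by: J4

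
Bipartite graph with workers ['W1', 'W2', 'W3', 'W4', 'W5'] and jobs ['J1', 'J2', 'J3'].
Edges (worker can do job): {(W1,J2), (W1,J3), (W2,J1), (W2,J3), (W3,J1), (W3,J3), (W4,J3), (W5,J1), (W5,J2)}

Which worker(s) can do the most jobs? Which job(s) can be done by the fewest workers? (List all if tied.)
Most versatile: W1, W2, W3, W5 (2 jobs); Least covered: J2 (2 workers)

Worker degrees (jobs they can do): W1:2, W2:2, W3:2, W4:1, W5:2
Job degrees (workers who can do it): J1:3, J2:2, J3:4

Maximum worker degree is 2, achieved by: W1, W2, W3, W5
Minimum job degree is 2, achieved by: J2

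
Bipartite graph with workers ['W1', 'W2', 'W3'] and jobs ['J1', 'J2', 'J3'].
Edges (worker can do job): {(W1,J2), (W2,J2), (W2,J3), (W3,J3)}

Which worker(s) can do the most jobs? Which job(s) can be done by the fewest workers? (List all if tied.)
Most versatile: W2 (2 jobs); Least covered: J1 (0 workers)

Worker degrees (jobs they can do): W1:1, W2:2, W3:1
Job degrees (workers who can do it): J1:0, J2:2, J3:2

Maximum worker degree is 2, achieved by: W2
Minimum job degree is 0, achieved by: J1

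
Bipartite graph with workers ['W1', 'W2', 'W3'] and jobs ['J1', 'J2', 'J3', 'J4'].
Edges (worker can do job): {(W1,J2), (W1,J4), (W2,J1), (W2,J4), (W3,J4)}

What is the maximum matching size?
Maximum matching size = 3

Maximum matching: {(W1,J2), (W2,J1), (W3,J4)}
Size: 3

This assigns 3 workers to 3 distinct jobs.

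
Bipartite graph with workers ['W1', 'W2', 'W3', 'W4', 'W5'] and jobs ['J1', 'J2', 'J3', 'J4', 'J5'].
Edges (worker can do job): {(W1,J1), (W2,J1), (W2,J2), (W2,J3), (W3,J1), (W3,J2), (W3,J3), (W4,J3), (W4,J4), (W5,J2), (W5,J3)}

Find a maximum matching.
Matching: {(W1,J1), (W3,J2), (W4,J4), (W5,J3)}

Maximum matching (size 4):
  W1 → J1
  W3 → J2
  W4 → J4
  W5 → J3

Each worker is assigned to at most one job, and each job to at most one worker.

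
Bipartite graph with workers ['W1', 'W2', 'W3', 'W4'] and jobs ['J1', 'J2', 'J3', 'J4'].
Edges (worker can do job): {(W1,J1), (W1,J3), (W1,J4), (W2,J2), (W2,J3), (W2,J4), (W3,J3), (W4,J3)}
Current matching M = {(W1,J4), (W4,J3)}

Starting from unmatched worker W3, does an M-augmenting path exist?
No augmenting path from W3

Alternating search from W3 reaches jobs: {J3}.
Every reachable job is already matched in M, and following those matched edges back to workers exposes no further unvisited jobs.
No M-augmenting path from W3 exists.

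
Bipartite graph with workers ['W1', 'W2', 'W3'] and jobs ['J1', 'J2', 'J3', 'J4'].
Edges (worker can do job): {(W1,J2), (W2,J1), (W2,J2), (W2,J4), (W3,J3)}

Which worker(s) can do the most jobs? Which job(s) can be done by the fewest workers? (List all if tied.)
Most versatile: W2 (3 jobs); Least covered: J1, J3, J4 (1 workers)

Worker degrees (jobs they can do): W1:1, W2:3, W3:1
Job degrees (workers who can do it): J1:1, J2:2, J3:1, J4:1

Maximum worker degree is 3, achieved by: W2
Minimum job degree is 1, achieved by: J1, J3, J4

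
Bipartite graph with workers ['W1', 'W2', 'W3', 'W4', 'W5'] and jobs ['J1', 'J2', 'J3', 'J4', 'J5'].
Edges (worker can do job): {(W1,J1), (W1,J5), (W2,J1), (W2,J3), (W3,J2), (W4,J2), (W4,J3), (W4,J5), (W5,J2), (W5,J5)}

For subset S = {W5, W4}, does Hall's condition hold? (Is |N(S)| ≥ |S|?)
Yes: |N(S)| = 3, |S| = 2

Subset S = {W5, W4}
Neighbors N(S) = {J2, J3, J5}

|N(S)| = 3, |S| = 2
Hall's condition: |N(S)| ≥ |S| is satisfied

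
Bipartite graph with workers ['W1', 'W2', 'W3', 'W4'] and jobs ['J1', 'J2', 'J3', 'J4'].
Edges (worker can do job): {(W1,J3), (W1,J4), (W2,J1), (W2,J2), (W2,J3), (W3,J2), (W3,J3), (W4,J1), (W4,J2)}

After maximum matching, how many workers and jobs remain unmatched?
Unmatched: 0 workers, 0 jobs

Maximum matching size: 4
Workers: 4 total, 4 matched, 0 unmatched
Jobs: 4 total, 4 matched, 0 unmatched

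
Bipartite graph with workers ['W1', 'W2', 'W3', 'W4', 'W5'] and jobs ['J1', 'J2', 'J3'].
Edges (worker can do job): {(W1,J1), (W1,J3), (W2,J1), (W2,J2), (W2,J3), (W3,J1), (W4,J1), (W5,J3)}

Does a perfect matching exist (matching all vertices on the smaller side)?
Yes, perfect matching exists (size 3)

Perfect matching: {(W2,J2), (W3,J1), (W5,J3)}
All 3 vertices on the smaller side are matched.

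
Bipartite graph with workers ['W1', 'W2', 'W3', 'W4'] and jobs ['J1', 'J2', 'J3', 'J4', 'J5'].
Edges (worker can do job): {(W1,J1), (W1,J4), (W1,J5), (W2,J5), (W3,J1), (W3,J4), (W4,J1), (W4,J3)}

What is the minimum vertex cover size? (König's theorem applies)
Minimum vertex cover size = 4

By König's theorem: in bipartite graphs,
min vertex cover = max matching = 4

Maximum matching has size 4, so minimum vertex cover also has size 4.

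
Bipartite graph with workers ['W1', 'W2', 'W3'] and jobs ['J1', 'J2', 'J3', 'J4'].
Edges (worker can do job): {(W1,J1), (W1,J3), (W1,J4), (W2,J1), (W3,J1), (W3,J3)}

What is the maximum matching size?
Maximum matching size = 3

Maximum matching: {(W1,J4), (W2,J1), (W3,J3)}
Size: 3

This assigns 3 workers to 3 distinct jobs.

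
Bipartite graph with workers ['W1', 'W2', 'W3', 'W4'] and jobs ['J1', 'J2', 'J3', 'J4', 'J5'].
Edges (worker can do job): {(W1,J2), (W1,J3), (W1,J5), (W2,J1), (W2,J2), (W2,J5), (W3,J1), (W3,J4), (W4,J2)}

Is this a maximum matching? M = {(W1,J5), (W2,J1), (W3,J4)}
No, size 3 is not maximum

Proposed matching has size 3.
Maximum matching size for this graph: 4.

This is NOT maximum - can be improved to size 4.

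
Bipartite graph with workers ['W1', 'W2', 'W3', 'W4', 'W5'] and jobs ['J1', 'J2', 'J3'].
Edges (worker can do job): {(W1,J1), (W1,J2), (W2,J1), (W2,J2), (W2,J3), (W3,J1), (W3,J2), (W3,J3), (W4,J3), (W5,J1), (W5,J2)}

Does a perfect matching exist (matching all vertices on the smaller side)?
Yes, perfect matching exists (size 3)

Perfect matching: {(W3,J2), (W4,J3), (W5,J1)}
All 3 vertices on the smaller side are matched.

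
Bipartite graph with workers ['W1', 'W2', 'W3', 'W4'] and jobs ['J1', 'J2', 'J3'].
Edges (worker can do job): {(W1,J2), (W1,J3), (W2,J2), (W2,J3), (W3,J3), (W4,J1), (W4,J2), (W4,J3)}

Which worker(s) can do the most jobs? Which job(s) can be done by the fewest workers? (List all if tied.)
Most versatile: W4 (3 jobs); Least covered: J1 (1 workers)

Worker degrees (jobs they can do): W1:2, W2:2, W3:1, W4:3
Job degrees (workers who can do it): J1:1, J2:3, J3:4

Maximum worker degree is 3, achieved by: W4
Minimum job degree is 1, achieved by: J1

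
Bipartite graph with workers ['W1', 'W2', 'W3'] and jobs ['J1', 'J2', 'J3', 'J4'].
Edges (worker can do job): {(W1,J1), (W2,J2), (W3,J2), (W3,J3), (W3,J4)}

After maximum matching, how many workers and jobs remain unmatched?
Unmatched: 0 workers, 1 jobs

Maximum matching size: 3
Workers: 3 total, 3 matched, 0 unmatched
Jobs: 4 total, 3 matched, 1 unmatched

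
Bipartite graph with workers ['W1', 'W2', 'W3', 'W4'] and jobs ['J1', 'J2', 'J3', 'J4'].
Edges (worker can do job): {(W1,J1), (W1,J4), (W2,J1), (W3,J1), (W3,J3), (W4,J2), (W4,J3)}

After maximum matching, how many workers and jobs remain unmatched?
Unmatched: 0 workers, 0 jobs

Maximum matching size: 4
Workers: 4 total, 4 matched, 0 unmatched
Jobs: 4 total, 4 matched, 0 unmatched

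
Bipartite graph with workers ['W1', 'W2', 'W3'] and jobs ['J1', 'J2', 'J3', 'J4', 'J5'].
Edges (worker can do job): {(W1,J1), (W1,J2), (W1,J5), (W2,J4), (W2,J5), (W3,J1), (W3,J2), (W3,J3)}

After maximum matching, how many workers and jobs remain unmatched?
Unmatched: 0 workers, 2 jobs

Maximum matching size: 3
Workers: 3 total, 3 matched, 0 unmatched
Jobs: 5 total, 3 matched, 2 unmatched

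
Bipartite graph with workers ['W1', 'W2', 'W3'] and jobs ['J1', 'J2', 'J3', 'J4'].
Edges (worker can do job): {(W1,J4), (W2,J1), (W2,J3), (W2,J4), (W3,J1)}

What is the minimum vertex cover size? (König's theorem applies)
Minimum vertex cover size = 3

By König's theorem: in bipartite graphs,
min vertex cover = max matching = 3

Maximum matching has size 3, so minimum vertex cover also has size 3.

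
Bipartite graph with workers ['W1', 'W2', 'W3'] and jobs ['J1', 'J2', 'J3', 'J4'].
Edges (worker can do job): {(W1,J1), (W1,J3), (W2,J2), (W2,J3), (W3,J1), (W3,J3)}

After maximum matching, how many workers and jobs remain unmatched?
Unmatched: 0 workers, 1 jobs

Maximum matching size: 3
Workers: 3 total, 3 matched, 0 unmatched
Jobs: 4 total, 3 matched, 1 unmatched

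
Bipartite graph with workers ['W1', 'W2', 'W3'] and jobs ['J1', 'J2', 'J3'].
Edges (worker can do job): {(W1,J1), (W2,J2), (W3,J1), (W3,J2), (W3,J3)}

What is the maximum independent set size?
Maximum independent set = 3

By König's theorem:
- Min vertex cover = Max matching = 3
- Max independent set = Total vertices - Min vertex cover
- Max independent set = 6 - 3 = 3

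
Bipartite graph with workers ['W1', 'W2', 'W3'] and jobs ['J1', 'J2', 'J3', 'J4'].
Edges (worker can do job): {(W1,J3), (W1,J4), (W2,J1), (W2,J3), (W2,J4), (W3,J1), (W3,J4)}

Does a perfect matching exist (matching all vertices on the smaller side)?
Yes, perfect matching exists (size 3)

Perfect matching: {(W1,J3), (W2,J1), (W3,J4)}
All 3 vertices on the smaller side are matched.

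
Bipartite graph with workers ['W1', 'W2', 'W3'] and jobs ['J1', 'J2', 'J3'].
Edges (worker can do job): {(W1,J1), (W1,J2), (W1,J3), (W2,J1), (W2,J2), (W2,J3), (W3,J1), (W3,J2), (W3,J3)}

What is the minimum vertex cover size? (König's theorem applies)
Minimum vertex cover size = 3

By König's theorem: in bipartite graphs,
min vertex cover = max matching = 3

Maximum matching has size 3, so minimum vertex cover also has size 3.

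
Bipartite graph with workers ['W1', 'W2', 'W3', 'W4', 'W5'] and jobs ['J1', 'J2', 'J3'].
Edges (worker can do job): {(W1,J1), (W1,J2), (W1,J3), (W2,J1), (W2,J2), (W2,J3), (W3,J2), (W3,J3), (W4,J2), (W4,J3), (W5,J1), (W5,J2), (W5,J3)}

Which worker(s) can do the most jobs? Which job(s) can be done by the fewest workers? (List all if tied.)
Most versatile: W1, W2, W5 (3 jobs); Least covered: J1 (3 workers)

Worker degrees (jobs they can do): W1:3, W2:3, W3:2, W4:2, W5:3
Job degrees (workers who can do it): J1:3, J2:5, J3:5

Maximum worker degree is 3, achieved by: W1, W2, W5
Minimum job degree is 3, achieved by: J1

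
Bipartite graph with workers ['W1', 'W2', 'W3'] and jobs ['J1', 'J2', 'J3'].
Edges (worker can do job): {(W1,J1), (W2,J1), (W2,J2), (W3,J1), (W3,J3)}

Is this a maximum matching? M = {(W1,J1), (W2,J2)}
No, size 2 is not maximum

Proposed matching has size 2.
Maximum matching size for this graph: 3.

This is NOT maximum - can be improved to size 3.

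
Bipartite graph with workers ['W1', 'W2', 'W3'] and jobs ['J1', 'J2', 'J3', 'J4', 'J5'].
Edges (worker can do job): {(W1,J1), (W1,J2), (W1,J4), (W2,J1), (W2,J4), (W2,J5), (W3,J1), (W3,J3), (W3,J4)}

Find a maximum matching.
Matching: {(W1,J1), (W2,J5), (W3,J4)}

Maximum matching (size 3):
  W1 → J1
  W2 → J5
  W3 → J4

Each worker is assigned to at most one job, and each job to at most one worker.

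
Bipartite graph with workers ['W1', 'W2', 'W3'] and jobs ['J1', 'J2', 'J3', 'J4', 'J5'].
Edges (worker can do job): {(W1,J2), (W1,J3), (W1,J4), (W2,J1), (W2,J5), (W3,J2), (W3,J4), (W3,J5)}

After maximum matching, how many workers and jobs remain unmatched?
Unmatched: 0 workers, 2 jobs

Maximum matching size: 3
Workers: 3 total, 3 matched, 0 unmatched
Jobs: 5 total, 3 matched, 2 unmatched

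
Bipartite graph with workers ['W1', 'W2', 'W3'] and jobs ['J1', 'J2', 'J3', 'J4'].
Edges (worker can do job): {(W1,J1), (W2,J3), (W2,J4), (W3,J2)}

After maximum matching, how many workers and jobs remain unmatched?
Unmatched: 0 workers, 1 jobs

Maximum matching size: 3
Workers: 3 total, 3 matched, 0 unmatched
Jobs: 4 total, 3 matched, 1 unmatched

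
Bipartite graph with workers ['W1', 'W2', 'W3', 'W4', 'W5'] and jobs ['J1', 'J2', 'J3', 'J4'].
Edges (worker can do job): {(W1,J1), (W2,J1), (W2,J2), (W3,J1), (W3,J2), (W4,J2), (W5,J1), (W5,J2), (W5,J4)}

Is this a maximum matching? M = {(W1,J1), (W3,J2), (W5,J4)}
Yes, size 3 is maximum

Proposed matching has size 3.
Maximum matching size for this graph: 3.

This is a maximum matching.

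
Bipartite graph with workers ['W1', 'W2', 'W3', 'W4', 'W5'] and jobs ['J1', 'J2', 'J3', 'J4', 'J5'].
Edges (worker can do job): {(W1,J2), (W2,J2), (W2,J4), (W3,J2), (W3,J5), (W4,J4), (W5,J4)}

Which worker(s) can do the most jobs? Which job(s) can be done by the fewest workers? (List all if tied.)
Most versatile: W2, W3 (2 jobs); Least covered: J1, J3 (0 workers)

Worker degrees (jobs they can do): W1:1, W2:2, W3:2, W4:1, W5:1
Job degrees (workers who can do it): J1:0, J2:3, J3:0, J4:3, J5:1

Maximum worker degree is 2, achieved by: W2, W3
Minimum job degree is 0, achieved by: J1, J3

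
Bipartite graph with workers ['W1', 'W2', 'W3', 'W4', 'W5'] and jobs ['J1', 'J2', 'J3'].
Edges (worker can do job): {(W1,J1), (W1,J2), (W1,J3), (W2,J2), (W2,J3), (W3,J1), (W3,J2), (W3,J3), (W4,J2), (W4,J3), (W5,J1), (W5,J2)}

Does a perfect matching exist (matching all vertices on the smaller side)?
Yes, perfect matching exists (size 3)

Perfect matching: {(W3,J3), (W4,J2), (W5,J1)}
All 3 vertices on the smaller side are matched.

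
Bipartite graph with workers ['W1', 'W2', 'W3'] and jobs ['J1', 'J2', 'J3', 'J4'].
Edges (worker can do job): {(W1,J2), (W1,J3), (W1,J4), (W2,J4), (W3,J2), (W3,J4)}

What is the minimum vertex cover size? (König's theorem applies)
Minimum vertex cover size = 3

By König's theorem: in bipartite graphs,
min vertex cover = max matching = 3

Maximum matching has size 3, so minimum vertex cover also has size 3.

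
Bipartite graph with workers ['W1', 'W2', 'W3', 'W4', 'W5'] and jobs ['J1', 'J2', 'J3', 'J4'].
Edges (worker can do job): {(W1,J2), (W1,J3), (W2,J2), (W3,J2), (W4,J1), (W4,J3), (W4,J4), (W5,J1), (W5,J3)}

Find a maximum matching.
Matching: {(W1,J3), (W3,J2), (W4,J4), (W5,J1)}

Maximum matching (size 4):
  W1 → J3
  W3 → J2
  W4 → J4
  W5 → J1

Each worker is assigned to at most one job, and each job to at most one worker.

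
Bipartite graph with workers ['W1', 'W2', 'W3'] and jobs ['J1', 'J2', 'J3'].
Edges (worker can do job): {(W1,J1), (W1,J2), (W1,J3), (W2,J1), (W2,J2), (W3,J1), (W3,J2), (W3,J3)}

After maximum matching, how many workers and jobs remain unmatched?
Unmatched: 0 workers, 0 jobs

Maximum matching size: 3
Workers: 3 total, 3 matched, 0 unmatched
Jobs: 3 total, 3 matched, 0 unmatched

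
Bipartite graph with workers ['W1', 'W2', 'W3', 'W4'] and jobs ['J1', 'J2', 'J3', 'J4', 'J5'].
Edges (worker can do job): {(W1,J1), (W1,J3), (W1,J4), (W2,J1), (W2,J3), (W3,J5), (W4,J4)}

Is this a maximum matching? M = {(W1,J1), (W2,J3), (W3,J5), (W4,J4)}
Yes, size 4 is maximum

Proposed matching has size 4.
Maximum matching size for this graph: 4.

This is a maximum matching.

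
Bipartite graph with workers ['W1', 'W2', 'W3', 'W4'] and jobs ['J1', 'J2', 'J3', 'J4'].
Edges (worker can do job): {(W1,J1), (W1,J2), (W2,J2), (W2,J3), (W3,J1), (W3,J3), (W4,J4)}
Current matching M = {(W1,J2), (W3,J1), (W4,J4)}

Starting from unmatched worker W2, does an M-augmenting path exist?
Yes: W2 → J3

An M-augmenting path alternates non-matching / matching edges, starting and ending at unmatched vertices.
Path: W2 → J3
(J3 is unmatched in M, so the path is augmenting.)
Flipping edges along this path would increase |M| from 3 to 4.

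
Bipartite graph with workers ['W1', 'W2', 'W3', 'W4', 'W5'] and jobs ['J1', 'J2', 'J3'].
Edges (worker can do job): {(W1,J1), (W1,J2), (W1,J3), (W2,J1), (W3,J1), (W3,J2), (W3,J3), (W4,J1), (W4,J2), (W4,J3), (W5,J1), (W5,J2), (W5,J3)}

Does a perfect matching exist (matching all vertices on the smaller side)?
Yes, perfect matching exists (size 3)

Perfect matching: {(W3,J2), (W4,J3), (W5,J1)}
All 3 vertices on the smaller side are matched.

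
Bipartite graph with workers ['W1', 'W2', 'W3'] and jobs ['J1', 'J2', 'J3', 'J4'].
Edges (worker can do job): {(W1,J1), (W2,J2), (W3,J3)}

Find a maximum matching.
Matching: {(W1,J1), (W2,J2), (W3,J3)}

Maximum matching (size 3):
  W1 → J1
  W2 → J2
  W3 → J3

Each worker is assigned to at most one job, and each job to at most one worker.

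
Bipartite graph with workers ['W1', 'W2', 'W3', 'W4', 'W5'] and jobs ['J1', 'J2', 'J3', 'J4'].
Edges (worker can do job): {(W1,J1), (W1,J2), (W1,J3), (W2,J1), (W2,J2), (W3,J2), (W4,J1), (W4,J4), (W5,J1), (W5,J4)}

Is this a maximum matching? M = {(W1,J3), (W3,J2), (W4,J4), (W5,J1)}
Yes, size 4 is maximum

Proposed matching has size 4.
Maximum matching size for this graph: 4.

This is a maximum matching.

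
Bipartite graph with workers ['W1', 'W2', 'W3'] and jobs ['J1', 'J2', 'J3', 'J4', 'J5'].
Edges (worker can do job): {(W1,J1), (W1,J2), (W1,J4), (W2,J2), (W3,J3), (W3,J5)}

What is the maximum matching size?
Maximum matching size = 3

Maximum matching: {(W1,J1), (W2,J2), (W3,J5)}
Size: 3

This assigns 3 workers to 3 distinct jobs.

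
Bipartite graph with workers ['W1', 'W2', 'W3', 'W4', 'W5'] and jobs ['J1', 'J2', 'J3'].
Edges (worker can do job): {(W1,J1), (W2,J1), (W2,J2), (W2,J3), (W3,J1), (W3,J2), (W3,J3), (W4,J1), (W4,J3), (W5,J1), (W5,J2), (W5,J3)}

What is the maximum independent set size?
Maximum independent set = 5

By König's theorem:
- Min vertex cover = Max matching = 3
- Max independent set = Total vertices - Min vertex cover
- Max independent set = 8 - 3 = 5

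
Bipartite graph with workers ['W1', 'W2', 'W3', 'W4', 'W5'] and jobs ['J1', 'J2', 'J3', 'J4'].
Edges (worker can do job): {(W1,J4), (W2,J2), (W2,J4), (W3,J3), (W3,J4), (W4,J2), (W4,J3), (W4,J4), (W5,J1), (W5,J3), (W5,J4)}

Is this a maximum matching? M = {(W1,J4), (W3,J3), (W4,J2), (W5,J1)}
Yes, size 4 is maximum

Proposed matching has size 4.
Maximum matching size for this graph: 4.

This is a maximum matching.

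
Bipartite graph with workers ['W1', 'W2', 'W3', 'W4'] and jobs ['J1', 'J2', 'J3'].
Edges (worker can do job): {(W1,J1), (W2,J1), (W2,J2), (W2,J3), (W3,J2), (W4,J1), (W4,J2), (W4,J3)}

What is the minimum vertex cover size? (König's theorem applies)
Minimum vertex cover size = 3

By König's theorem: in bipartite graphs,
min vertex cover = max matching = 3

Maximum matching has size 3, so minimum vertex cover also has size 3.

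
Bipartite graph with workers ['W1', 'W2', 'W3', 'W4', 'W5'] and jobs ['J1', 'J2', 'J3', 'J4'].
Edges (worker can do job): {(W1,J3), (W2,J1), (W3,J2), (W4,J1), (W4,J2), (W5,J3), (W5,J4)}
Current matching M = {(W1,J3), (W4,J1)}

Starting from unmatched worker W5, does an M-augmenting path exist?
Yes: W5 → J4

An M-augmenting path alternates non-matching / matching edges, starting and ending at unmatched vertices.
Path: W5 → J4
(J4 is unmatched in M, so the path is augmenting.)
Flipping edges along this path would increase |M| from 2 to 3.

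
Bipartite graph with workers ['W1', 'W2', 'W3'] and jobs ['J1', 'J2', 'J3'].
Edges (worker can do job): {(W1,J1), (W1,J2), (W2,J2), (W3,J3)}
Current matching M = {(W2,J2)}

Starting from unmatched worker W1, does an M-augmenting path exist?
Yes: W1 → J1

An M-augmenting path alternates non-matching / matching edges, starting and ending at unmatched vertices.
Path: W1 → J1
(J1 is unmatched in M, so the path is augmenting.)
Flipping edges along this path would increase |M| from 1 to 2.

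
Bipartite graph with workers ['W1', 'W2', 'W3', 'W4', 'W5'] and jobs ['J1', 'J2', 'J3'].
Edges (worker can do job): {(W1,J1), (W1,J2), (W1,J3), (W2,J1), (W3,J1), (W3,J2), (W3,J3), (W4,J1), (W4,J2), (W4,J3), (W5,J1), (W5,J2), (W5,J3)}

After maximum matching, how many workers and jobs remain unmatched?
Unmatched: 2 workers, 0 jobs

Maximum matching size: 3
Workers: 5 total, 3 matched, 2 unmatched
Jobs: 3 total, 3 matched, 0 unmatched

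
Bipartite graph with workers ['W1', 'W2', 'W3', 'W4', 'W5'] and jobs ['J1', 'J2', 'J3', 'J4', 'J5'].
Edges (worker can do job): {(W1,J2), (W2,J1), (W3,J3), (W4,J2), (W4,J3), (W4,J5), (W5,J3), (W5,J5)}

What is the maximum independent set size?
Maximum independent set = 6

By König's theorem:
- Min vertex cover = Max matching = 4
- Max independent set = Total vertices - Min vertex cover
- Max independent set = 10 - 4 = 6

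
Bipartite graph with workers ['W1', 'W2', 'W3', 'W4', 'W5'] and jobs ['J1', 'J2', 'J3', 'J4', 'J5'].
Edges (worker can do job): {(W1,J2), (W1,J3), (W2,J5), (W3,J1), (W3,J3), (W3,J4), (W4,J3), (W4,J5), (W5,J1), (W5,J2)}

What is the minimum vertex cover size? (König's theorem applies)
Minimum vertex cover size = 5

By König's theorem: in bipartite graphs,
min vertex cover = max matching = 5

Maximum matching has size 5, so minimum vertex cover also has size 5.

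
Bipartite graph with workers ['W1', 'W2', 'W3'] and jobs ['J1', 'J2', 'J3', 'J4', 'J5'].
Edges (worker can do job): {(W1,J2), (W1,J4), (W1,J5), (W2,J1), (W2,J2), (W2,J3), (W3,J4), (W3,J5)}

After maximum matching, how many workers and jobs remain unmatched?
Unmatched: 0 workers, 2 jobs

Maximum matching size: 3
Workers: 3 total, 3 matched, 0 unmatched
Jobs: 5 total, 3 matched, 2 unmatched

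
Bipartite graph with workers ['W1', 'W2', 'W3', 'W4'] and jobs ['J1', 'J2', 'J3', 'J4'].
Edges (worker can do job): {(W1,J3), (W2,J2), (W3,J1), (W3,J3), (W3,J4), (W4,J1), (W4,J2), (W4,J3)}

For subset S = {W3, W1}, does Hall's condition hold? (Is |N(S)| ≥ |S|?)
Yes: |N(S)| = 3, |S| = 2

Subset S = {W3, W1}
Neighbors N(S) = {J1, J3, J4}

|N(S)| = 3, |S| = 2
Hall's condition: |N(S)| ≥ |S| is satisfied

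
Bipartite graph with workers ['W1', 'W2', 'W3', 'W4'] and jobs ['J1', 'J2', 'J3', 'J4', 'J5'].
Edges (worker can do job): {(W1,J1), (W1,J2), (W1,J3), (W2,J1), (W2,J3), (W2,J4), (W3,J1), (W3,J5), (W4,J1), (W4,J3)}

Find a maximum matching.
Matching: {(W1,J2), (W2,J3), (W3,J5), (W4,J1)}

Maximum matching (size 4):
  W1 → J2
  W2 → J3
  W3 → J5
  W4 → J1

Each worker is assigned to at most one job, and each job to at most one worker.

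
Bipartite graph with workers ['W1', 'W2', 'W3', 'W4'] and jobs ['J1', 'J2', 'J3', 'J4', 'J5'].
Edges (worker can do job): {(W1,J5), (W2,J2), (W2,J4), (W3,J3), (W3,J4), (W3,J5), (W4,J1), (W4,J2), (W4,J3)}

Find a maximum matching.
Matching: {(W1,J5), (W2,J2), (W3,J4), (W4,J3)}

Maximum matching (size 4):
  W1 → J5
  W2 → J2
  W3 → J4
  W4 → J3

Each worker is assigned to at most one job, and each job to at most one worker.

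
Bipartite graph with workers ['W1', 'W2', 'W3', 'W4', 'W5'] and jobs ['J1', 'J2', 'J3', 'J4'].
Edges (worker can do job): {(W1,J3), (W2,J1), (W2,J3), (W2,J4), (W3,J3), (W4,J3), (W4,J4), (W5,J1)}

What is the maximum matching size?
Maximum matching size = 3

Maximum matching: {(W3,J3), (W4,J4), (W5,J1)}
Size: 3

This assigns 3 workers to 3 distinct jobs.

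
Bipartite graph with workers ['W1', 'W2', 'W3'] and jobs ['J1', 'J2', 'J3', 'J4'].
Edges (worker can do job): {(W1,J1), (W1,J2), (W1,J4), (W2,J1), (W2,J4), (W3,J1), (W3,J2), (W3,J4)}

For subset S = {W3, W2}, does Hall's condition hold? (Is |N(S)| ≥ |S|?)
Yes: |N(S)| = 3, |S| = 2

Subset S = {W3, W2}
Neighbors N(S) = {J1, J2, J4}

|N(S)| = 3, |S| = 2
Hall's condition: |N(S)| ≥ |S| is satisfied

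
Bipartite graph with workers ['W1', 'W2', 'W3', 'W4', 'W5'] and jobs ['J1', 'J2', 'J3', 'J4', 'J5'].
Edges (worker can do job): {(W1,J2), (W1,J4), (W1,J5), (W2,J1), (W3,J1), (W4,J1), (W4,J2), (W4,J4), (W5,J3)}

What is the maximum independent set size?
Maximum independent set = 6

By König's theorem:
- Min vertex cover = Max matching = 4
- Max independent set = Total vertices - Min vertex cover
- Max independent set = 10 - 4 = 6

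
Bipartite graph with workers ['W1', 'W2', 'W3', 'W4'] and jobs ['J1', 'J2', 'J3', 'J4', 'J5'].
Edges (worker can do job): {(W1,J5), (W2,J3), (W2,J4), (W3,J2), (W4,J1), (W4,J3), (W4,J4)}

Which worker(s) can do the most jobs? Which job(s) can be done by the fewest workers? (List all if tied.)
Most versatile: W4 (3 jobs); Least covered: J1, J2, J5 (1 workers)

Worker degrees (jobs they can do): W1:1, W2:2, W3:1, W4:3
Job degrees (workers who can do it): J1:1, J2:1, J3:2, J4:2, J5:1

Maximum worker degree is 3, achieved by: W4
Minimum job degree is 1, achieved by: J1, J2, J5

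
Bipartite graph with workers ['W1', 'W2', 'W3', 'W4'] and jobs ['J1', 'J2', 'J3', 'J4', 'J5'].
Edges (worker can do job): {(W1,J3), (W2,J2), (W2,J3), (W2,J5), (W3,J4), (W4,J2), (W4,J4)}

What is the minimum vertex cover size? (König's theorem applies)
Minimum vertex cover size = 4

By König's theorem: in bipartite graphs,
min vertex cover = max matching = 4

Maximum matching has size 4, so minimum vertex cover also has size 4.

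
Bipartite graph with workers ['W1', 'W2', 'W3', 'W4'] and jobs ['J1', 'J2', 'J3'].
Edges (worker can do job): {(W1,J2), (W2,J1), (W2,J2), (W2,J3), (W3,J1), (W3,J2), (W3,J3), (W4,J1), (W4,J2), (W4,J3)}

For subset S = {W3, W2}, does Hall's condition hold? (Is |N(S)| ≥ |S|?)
Yes: |N(S)| = 3, |S| = 2

Subset S = {W3, W2}
Neighbors N(S) = {J1, J2, J3}

|N(S)| = 3, |S| = 2
Hall's condition: |N(S)| ≥ |S| is satisfied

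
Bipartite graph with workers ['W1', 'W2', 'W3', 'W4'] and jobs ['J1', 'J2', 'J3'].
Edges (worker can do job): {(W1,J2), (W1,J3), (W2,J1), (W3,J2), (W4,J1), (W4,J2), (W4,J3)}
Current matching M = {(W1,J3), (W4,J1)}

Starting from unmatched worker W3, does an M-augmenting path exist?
Yes: W3 → J2

An M-augmenting path alternates non-matching / matching edges, starting and ending at unmatched vertices.
Path: W3 → J2
(J2 is unmatched in M, so the path is augmenting.)
Flipping edges along this path would increase |M| from 2 to 3.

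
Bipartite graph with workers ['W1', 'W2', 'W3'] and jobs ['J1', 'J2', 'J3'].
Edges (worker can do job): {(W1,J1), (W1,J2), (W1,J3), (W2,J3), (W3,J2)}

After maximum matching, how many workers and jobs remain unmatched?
Unmatched: 0 workers, 0 jobs

Maximum matching size: 3
Workers: 3 total, 3 matched, 0 unmatched
Jobs: 3 total, 3 matched, 0 unmatched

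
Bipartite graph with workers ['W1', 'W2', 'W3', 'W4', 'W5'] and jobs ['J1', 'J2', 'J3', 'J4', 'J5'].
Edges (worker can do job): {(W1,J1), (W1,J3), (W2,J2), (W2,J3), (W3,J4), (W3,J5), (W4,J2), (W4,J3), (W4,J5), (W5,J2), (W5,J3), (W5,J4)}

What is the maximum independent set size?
Maximum independent set = 5

By König's theorem:
- Min vertex cover = Max matching = 5
- Max independent set = Total vertices - Min vertex cover
- Max independent set = 10 - 5 = 5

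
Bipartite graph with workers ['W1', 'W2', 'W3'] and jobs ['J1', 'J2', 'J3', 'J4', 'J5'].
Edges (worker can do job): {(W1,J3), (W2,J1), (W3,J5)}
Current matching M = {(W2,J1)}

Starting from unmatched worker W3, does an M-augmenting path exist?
Yes: W3 → J5

An M-augmenting path alternates non-matching / matching edges, starting and ending at unmatched vertices.
Path: W3 → J5
(J5 is unmatched in M, so the path is augmenting.)
Flipping edges along this path would increase |M| from 1 to 2.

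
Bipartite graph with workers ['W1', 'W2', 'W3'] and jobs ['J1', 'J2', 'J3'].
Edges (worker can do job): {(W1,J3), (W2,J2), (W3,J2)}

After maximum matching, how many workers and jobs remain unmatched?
Unmatched: 1 workers, 1 jobs

Maximum matching size: 2
Workers: 3 total, 2 matched, 1 unmatched
Jobs: 3 total, 2 matched, 1 unmatched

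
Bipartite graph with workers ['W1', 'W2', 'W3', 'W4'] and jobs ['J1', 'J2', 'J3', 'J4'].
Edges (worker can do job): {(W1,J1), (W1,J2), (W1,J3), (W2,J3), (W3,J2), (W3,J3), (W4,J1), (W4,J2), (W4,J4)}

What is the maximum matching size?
Maximum matching size = 4

Maximum matching: {(W1,J1), (W2,J3), (W3,J2), (W4,J4)}
Size: 4

This assigns 4 workers to 4 distinct jobs.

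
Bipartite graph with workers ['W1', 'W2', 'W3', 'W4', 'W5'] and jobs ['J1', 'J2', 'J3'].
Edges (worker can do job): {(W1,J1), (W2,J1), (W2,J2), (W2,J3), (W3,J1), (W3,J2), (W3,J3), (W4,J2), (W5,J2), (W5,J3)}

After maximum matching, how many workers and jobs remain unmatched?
Unmatched: 2 workers, 0 jobs

Maximum matching size: 3
Workers: 5 total, 3 matched, 2 unmatched
Jobs: 3 total, 3 matched, 0 unmatched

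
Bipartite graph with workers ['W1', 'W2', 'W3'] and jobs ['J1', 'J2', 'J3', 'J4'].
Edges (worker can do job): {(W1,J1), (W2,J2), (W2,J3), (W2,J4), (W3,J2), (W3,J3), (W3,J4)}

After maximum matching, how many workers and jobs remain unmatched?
Unmatched: 0 workers, 1 jobs

Maximum matching size: 3
Workers: 3 total, 3 matched, 0 unmatched
Jobs: 4 total, 3 matched, 1 unmatched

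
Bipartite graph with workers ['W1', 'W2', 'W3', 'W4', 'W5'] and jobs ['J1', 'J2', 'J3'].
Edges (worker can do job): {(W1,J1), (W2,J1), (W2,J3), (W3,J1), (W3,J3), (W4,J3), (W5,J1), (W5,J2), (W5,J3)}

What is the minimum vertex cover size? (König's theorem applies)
Minimum vertex cover size = 3

By König's theorem: in bipartite graphs,
min vertex cover = max matching = 3

Maximum matching has size 3, so minimum vertex cover also has size 3.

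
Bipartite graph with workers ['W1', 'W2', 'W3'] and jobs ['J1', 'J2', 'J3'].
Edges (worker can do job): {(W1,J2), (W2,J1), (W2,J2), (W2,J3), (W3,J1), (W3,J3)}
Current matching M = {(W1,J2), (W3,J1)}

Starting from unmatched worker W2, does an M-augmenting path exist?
Yes: W2 → J3

An M-augmenting path alternates non-matching / matching edges, starting and ending at unmatched vertices.
Path: W2 → J3
(J3 is unmatched in M, so the path is augmenting.)
Flipping edges along this path would increase |M| from 2 to 3.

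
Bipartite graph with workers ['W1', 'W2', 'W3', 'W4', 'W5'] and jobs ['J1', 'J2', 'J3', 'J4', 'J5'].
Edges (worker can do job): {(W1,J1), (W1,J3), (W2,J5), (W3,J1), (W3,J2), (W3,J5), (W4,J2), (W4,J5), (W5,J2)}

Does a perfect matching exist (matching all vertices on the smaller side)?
No, maximum matching has size 4 < 5

Maximum matching has size 4, need 5 for perfect matching.
Unmatched workers: ['W2']
Unmatched jobs: ['J4']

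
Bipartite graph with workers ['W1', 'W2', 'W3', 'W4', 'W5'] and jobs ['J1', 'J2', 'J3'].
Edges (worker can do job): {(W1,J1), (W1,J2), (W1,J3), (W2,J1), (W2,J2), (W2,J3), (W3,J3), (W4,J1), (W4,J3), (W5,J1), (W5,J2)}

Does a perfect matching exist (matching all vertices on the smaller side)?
Yes, perfect matching exists (size 3)

Perfect matching: {(W1,J2), (W3,J3), (W5,J1)}
All 3 vertices on the smaller side are matched.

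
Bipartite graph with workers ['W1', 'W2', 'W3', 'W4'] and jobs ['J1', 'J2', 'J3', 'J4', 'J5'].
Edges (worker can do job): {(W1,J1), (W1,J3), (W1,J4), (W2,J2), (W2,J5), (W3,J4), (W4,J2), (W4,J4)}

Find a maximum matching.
Matching: {(W1,J3), (W2,J5), (W3,J4), (W4,J2)}

Maximum matching (size 4):
  W1 → J3
  W2 → J5
  W3 → J4
  W4 → J2

Each worker is assigned to at most one job, and each job to at most one worker.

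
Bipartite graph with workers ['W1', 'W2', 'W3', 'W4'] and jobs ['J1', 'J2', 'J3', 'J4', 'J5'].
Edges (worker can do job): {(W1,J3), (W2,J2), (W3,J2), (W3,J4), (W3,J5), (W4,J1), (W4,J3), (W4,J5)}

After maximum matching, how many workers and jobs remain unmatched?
Unmatched: 0 workers, 1 jobs

Maximum matching size: 4
Workers: 4 total, 4 matched, 0 unmatched
Jobs: 5 total, 4 matched, 1 unmatched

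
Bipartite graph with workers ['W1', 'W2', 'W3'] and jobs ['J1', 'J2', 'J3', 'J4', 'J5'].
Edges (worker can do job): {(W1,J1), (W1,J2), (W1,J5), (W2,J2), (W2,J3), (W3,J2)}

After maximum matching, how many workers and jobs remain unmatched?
Unmatched: 0 workers, 2 jobs

Maximum matching size: 3
Workers: 3 total, 3 matched, 0 unmatched
Jobs: 5 total, 3 matched, 2 unmatched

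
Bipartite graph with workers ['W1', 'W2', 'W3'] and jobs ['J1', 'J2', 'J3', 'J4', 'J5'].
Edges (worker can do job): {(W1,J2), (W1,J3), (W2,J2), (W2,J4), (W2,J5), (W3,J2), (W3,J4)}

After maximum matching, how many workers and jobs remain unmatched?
Unmatched: 0 workers, 2 jobs

Maximum matching size: 3
Workers: 3 total, 3 matched, 0 unmatched
Jobs: 5 total, 3 matched, 2 unmatched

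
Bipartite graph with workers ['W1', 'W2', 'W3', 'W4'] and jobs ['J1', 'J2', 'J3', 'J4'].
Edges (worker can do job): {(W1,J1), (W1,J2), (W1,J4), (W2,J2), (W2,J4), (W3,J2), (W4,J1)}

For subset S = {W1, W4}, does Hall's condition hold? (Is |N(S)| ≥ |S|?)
Yes: |N(S)| = 3, |S| = 2

Subset S = {W1, W4}
Neighbors N(S) = {J1, J2, J4}

|N(S)| = 3, |S| = 2
Hall's condition: |N(S)| ≥ |S| is satisfied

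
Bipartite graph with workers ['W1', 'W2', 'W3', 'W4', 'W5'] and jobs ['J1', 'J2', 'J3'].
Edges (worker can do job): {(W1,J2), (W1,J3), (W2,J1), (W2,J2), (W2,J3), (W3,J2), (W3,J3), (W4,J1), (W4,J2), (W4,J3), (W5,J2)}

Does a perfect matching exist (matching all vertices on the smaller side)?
Yes, perfect matching exists (size 3)

Perfect matching: {(W3,J3), (W4,J1), (W5,J2)}
All 3 vertices on the smaller side are matched.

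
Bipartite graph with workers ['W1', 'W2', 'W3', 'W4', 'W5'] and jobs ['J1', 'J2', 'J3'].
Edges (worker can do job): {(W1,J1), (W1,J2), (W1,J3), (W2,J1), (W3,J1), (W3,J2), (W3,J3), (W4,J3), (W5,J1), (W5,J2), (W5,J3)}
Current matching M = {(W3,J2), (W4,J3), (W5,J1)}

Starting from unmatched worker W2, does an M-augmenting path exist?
No augmenting path from W2

Alternating search from W2 reaches jobs: {J1, J2, J3}.
Every reachable job is already matched in M, and following those matched edges back to workers exposes no further unvisited jobs.
No M-augmenting path from W2 exists.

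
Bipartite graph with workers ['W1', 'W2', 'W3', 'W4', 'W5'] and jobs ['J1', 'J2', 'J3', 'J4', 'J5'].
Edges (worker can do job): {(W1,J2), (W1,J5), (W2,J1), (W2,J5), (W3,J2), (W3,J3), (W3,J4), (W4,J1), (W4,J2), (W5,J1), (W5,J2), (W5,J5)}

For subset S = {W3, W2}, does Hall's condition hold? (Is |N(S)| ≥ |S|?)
Yes: |N(S)| = 5, |S| = 2

Subset S = {W3, W2}
Neighbors N(S) = {J1, J2, J3, J4, J5}

|N(S)| = 5, |S| = 2
Hall's condition: |N(S)| ≥ |S| is satisfied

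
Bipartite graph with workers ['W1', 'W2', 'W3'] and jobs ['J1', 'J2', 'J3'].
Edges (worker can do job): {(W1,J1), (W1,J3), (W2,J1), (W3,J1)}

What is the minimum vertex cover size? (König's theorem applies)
Minimum vertex cover size = 2

By König's theorem: in bipartite graphs,
min vertex cover = max matching = 2

Maximum matching has size 2, so minimum vertex cover also has size 2.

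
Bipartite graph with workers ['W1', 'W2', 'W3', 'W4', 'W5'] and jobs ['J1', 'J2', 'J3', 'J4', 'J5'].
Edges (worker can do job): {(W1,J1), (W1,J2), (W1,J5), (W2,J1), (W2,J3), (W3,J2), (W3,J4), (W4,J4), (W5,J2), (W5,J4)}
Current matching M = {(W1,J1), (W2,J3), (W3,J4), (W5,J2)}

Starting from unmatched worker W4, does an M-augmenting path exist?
No augmenting path from W4

Alternating search from W4 reaches jobs: {J2, J4}.
Every reachable job is already matched in M, and following those matched edges back to workers exposes no further unvisited jobs.
No M-augmenting path from W4 exists.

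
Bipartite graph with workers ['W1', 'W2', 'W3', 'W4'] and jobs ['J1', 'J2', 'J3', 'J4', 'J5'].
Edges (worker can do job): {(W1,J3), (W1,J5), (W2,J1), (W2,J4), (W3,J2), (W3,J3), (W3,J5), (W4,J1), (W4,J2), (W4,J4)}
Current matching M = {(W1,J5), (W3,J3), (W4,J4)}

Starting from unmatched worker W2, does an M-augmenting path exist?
Yes: W2 → J4 → W4 → J1

An M-augmenting path alternates non-matching / matching edges, starting and ending at unmatched vertices.
Path: W2 → J4 → W4 → J1
(J1 is unmatched in M, so the path is augmenting.)
Flipping edges along this path would increase |M| from 3 to 4.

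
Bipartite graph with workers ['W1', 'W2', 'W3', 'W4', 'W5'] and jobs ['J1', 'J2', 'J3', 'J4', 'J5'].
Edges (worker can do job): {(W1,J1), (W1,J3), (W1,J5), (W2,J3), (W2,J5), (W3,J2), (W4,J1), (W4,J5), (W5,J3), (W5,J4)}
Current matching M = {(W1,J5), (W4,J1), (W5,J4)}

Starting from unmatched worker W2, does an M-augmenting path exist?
Yes: W2 → J3

An M-augmenting path alternates non-matching / matching edges, starting and ending at unmatched vertices.
Path: W2 → J3
(J3 is unmatched in M, so the path is augmenting.)
Flipping edges along this path would increase |M| from 3 to 4.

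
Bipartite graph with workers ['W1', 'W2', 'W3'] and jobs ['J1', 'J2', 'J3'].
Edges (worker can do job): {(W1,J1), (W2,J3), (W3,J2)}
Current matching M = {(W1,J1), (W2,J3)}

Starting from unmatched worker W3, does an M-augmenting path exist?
Yes: W3 → J2

An M-augmenting path alternates non-matching / matching edges, starting and ending at unmatched vertices.
Path: W3 → J2
(J2 is unmatched in M, so the path is augmenting.)
Flipping edges along this path would increase |M| from 2 to 3.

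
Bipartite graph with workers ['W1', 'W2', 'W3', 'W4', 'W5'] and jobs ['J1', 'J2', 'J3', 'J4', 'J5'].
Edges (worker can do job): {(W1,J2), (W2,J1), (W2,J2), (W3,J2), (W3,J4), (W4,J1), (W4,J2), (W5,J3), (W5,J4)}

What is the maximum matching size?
Maximum matching size = 4

Maximum matching: {(W2,J1), (W3,J4), (W4,J2), (W5,J3)}
Size: 4

This assigns 4 workers to 4 distinct jobs.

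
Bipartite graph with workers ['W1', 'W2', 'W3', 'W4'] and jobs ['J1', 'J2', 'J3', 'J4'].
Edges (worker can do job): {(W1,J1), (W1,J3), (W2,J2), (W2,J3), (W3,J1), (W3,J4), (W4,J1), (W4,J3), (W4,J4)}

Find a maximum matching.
Matching: {(W1,J3), (W2,J2), (W3,J1), (W4,J4)}

Maximum matching (size 4):
  W1 → J3
  W2 → J2
  W3 → J1
  W4 → J4

Each worker is assigned to at most one job, and each job to at most one worker.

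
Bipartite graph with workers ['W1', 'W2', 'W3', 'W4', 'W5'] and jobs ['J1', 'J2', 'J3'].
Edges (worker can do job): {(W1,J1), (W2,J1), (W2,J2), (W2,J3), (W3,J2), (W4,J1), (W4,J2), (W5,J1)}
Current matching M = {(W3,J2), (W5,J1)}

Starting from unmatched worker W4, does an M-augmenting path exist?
No augmenting path from W4

Alternating search from W4 reaches jobs: {J1, J2}.
Every reachable job is already matched in M, and following those matched edges back to workers exposes no further unvisited jobs.
No M-augmenting path from W4 exists.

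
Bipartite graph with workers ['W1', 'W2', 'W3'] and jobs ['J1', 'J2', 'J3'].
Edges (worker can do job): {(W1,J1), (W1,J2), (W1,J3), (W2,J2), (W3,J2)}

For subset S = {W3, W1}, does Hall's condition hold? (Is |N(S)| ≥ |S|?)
Yes: |N(S)| = 3, |S| = 2

Subset S = {W3, W1}
Neighbors N(S) = {J1, J2, J3}

|N(S)| = 3, |S| = 2
Hall's condition: |N(S)| ≥ |S| is satisfied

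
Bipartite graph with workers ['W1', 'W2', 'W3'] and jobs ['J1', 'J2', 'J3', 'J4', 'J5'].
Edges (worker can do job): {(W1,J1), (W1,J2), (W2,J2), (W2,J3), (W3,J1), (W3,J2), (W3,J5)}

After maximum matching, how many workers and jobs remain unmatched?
Unmatched: 0 workers, 2 jobs

Maximum matching size: 3
Workers: 3 total, 3 matched, 0 unmatched
Jobs: 5 total, 3 matched, 2 unmatched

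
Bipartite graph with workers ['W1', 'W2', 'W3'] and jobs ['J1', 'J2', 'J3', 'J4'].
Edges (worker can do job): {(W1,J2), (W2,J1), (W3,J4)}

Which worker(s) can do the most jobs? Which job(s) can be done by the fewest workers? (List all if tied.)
Most versatile: W1, W2, W3 (1 jobs); Least covered: J3 (0 workers)

Worker degrees (jobs they can do): W1:1, W2:1, W3:1
Job degrees (workers who can do it): J1:1, J2:1, J3:0, J4:1

Maximum worker degree is 1, achieved by: W1, W2, W3
Minimum job degree is 0, achieved by: J3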